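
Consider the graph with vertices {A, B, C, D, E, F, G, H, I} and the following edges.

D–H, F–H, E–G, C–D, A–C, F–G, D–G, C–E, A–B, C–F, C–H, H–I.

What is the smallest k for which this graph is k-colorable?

C, F, H form a triangle, so at least 3 colors are needed.
One proper 3-coloring: A=2, B=1, C=1, D=3, E=2, F=3, G=1, H=2, I=1. Every edge joins two different colors.

3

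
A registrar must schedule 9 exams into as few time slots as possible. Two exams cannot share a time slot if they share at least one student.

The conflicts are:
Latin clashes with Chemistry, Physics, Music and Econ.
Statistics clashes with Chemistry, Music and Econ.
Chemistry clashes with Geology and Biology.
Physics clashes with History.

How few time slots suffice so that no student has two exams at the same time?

2

Latin and Econ conflict, so at least 2 time slots are needed.
2 time slots suffice: time slot 1 → {Chemistry, Physics, Music, Econ}; time slot 2 → {Latin, Statistics, Geology, Biology, History}. Every pair that conflicts lands in different time slots.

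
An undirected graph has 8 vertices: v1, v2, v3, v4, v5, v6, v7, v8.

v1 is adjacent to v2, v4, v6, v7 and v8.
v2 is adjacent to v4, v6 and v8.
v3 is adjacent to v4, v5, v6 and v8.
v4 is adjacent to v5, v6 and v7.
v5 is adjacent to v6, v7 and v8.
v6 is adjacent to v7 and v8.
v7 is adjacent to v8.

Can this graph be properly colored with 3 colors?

v4, v5, v6, v7 form a clique, so at least 4 colors are needed.
So 3 colors are not enough.

No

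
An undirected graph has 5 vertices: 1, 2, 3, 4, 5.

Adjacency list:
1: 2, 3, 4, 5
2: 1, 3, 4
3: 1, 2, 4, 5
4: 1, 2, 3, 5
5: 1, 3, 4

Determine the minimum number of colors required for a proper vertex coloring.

1, 3, 4, 5 are pairwise adjacent (a clique of size 4), so at least 4 colors are needed.
4 colors suffice: color red → {3}; color blue → {1}; color green → {4}; color yellow → {2, 5}. Each edge has distinct colors on its endpoints.

4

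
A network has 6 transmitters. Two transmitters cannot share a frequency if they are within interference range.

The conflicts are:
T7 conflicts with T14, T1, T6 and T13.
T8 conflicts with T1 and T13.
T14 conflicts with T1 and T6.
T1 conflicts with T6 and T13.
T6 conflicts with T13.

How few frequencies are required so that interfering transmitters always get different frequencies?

4

T7, T1, T6, T13 are mutually in conflict, so at least 4 frequencies are needed.
4 frequencies suffice: frequency 1 → {T1}; frequency 2 → {T14, T13}; frequency 3 → {T7, T8}; frequency 4 → {T6}. Every pair that conflicts lands in different frequencies.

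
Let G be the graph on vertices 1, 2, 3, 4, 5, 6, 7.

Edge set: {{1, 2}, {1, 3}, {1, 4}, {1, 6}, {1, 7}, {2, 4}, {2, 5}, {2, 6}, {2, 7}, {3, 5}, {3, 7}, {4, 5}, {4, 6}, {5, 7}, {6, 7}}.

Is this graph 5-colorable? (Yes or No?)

Yes

The chromatic number is 4. 1, 2, 4, 6 are mutually adjacent (a clique of size 4), so at least 4 colors are needed.
4 colors suffice: color a → {2, 3}; color b → {4, 7}; color c → {1, 5}; color d → {6}.
Since 5 ≥ 4, a proper 5-coloring certainly exists.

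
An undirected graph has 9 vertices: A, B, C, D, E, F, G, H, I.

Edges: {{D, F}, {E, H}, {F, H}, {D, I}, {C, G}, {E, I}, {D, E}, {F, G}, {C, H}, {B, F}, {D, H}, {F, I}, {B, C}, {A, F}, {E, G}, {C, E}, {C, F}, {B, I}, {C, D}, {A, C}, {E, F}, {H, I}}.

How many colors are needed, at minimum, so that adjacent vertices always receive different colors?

5

D, E, F, H, I are pairwise adjacent (a clique of size 5), so at least 5 colors are needed.
5 colors suffice: color 1 → {F}; color 2 → {C, I}; color 3 → {A, B, E}; color 4 → {D, G}; color 5 → {H}. Each edge has distinct colors on its endpoints.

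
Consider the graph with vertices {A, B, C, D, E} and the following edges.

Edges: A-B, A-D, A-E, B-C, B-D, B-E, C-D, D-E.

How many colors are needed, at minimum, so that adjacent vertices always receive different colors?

A, B, D, E are pairwise adjacent (a clique of size 4), so at least 4 colors are needed.
4 colors suffice: color 1 → {B}; color 2 → {D}; color 3 → {A, C}; color 4 → {E}. Each edge has distinct colors on its endpoints.

4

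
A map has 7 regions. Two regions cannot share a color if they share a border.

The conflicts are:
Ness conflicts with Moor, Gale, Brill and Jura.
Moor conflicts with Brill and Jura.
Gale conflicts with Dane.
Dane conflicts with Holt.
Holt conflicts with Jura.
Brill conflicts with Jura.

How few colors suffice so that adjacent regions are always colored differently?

4

Ness, Moor, Brill, Jura all conflict with each other, so at least 4 colors are needed.
One proper 4-coloring: Ness=2, Moor=4, Gale=1, Dane=3, Holt=2, Brill=3, Jura=1. No two conflicting regions share a color.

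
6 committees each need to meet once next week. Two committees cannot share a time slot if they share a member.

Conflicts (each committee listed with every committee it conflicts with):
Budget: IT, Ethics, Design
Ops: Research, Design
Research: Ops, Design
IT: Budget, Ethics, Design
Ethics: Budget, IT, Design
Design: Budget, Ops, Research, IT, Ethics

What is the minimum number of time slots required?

4

Budget, IT, Ethics, Design all conflict with each other, so at least 4 time slots are needed.
4 time slots suffice: time slot 1 → {Design}; time slot 2 → {Budget, Research}; time slot 3 → {Ops, Ethics}; time slot 4 → {IT}. No two conflicting committees share a time slot.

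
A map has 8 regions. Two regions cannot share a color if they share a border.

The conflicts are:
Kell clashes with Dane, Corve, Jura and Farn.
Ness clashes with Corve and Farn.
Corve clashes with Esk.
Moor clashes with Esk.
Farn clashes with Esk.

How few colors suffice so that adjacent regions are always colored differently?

Kell and Dane conflict, so at least 2 colors are needed.
2 colors suffice: Kell=1, Dane=2, Ness=1, Corve=2, Moor=2, Jura=2, Farn=2, Esk=1. Every pair that conflicts lands in different colors.

2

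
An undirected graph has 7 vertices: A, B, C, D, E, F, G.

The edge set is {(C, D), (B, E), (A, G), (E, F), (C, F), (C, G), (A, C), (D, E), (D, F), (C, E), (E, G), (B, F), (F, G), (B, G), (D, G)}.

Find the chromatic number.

C, D, E, F, G are pairwise adjacent (a clique of size 5), so at least 5 colors are needed.
5 colors suffice: color 1 → {G}; color 2 → {A, F}; color 3 → {E}; color 4 → {B, C}; color 5 → {D}. Every edge joins two different colors.

5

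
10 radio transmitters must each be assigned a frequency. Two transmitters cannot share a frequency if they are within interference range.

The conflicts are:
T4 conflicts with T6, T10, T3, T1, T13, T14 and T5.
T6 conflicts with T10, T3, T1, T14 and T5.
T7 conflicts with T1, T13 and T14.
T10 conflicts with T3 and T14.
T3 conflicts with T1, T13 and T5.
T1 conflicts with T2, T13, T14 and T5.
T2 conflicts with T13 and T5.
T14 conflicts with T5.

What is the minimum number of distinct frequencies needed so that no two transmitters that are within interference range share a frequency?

T4, T6, T1, T14, T5 all conflict with each other, so at least 5 frequencies are needed.
5 frequencies suffice: T4=2, T6=4, T7=2, T10=1, T3=3, T1=1, T2=2, T13=4, T14=3, T5=5. Every pair that conflicts lands in different frequencies.

5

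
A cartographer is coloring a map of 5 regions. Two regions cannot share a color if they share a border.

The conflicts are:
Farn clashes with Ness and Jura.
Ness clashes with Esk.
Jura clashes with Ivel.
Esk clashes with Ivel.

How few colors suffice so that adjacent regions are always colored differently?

3

The cycle Ness-Esk-Ivel-Jura-Farn-Ness has odd length 5, so it cannot be 2-colored; at least 3 colors are needed.
3 colors suffice: color 1 → {Farn, Ivel}; color 2 → {Jura, Esk}; color 3 → {Ness}. No two conflicting regions share a color.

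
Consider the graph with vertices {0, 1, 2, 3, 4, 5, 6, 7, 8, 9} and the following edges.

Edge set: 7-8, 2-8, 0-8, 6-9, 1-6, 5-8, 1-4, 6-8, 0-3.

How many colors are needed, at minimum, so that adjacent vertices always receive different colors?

6 and 8 are adjacent, so at least 2 colors are needed.
2 colors suffice: color red → {1, 3, 8, 9}; color blue → {0, 2, 4, 5, 6, 7}. Each edge has distinct colors on its endpoints.

2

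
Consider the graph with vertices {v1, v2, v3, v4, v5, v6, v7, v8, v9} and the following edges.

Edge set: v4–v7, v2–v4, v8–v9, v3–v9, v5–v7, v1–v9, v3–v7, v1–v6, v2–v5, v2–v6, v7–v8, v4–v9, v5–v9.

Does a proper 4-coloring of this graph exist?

The chromatic number is 3. The cycle v1-v9-v5-v2-v6-v1 has odd length 5, so it cannot be 2-colored; at least 3 colors are needed.
A valid assignment using 3 colors: v1=blue, v2=red, v3=blue, v4=blue, v5=blue, v6=green, v7=red, v8=blue, v9=red.
Since 4 ≥ 3, a proper 4-coloring certainly exists.

Yes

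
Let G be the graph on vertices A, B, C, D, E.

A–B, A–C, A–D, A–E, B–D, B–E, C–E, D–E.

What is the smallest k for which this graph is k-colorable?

A, B, D, E form a clique, so at least 4 colors are needed.
4 colors suffice: color 1 → {A}; color 2 → {E}; color 3 → {C, D}; color 4 → {B}. Each edge has distinct colors on its endpoints.

4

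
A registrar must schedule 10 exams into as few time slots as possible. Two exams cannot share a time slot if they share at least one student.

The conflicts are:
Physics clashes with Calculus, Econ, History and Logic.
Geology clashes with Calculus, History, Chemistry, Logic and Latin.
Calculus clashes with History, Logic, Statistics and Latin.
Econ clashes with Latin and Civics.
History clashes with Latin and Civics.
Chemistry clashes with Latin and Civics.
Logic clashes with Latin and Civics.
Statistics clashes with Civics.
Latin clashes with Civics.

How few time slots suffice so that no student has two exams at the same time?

4

Geology, Calculus, Logic, Latin are mutually in conflict, so at least 4 time slots are needed.
4 time slots suffice: time slot 1 → {Physics, Statistics, Latin}; time slot 2 → {Calculus, Civics}; time slot 3 → {Geology, Econ}; time slot 4 → {History, Chemistry, Logic}. No two conflicting exams share a time slot.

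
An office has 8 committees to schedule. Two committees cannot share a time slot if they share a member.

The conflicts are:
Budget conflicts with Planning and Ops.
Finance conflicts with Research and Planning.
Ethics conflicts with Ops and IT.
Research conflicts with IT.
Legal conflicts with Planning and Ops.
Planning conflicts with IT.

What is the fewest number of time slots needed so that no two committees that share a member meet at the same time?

The cycle Ethics-Ops-Budget-Planning-IT-Ethics has odd length 5, so it cannot be 2-colored; at least 3 time slots are needed.
3 time slots suffice: Budget=2, Finance=2, Ethics=3, Research=1, Legal=2, Planning=1, Ops=1, IT=2. Each listed conflict is separated.

3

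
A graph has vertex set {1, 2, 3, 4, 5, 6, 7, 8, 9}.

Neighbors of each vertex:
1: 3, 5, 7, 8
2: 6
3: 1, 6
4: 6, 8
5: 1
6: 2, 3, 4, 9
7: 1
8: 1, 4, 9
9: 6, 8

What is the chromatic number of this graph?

The cycle 6-4-8-1-3-6 has odd length 5, so it cannot be 2-colored; at least 3 colors are needed.
3 colors suffice: color red → {1, 6}; color blue → {2, 3, 5, 7, 8}; color green → {4, 9}. Each edge has distinct colors on its endpoints.

3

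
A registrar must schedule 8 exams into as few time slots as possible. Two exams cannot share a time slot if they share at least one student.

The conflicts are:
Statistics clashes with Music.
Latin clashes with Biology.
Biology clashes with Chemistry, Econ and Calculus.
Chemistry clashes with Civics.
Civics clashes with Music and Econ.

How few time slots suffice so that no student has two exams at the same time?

2

Statistics and Music conflict, so at least 2 time slots are needed.
A valid assignment using 2 time slots: Statistics=1, Latin=2, Biology=1, Chemistry=2, Civics=1, Music=2, Econ=2, Calculus=2. Each listed conflict is separated.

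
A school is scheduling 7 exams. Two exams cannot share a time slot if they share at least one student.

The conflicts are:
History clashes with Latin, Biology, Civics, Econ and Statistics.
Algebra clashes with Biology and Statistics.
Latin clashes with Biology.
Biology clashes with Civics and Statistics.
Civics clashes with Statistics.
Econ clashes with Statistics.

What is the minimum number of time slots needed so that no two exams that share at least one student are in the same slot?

History, Biology, Civics, Statistics all conflict with each other, so at least 4 time slots are needed.
4 time slots suffice: time slot 1 → {History, Algebra}; time slot 2 → {Biology, Econ}; time slot 3 → {Latin, Statistics}; time slot 4 → {Civics}. Every pair that conflicts lands in different time slots.

4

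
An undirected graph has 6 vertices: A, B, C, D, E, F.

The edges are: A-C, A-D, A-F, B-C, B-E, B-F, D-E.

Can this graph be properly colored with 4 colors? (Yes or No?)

The chromatic number is 3. The cycle D-A-F-B-E-D has odd length 5, so it cannot be 2-colored; at least 3 colors are needed.
3 colors suffice: color 1 → {A, B}; color 2 → {C, D, F}; color 3 → {E}.
Since 4 ≥ 3, a proper 4-coloring certainly exists.

Yes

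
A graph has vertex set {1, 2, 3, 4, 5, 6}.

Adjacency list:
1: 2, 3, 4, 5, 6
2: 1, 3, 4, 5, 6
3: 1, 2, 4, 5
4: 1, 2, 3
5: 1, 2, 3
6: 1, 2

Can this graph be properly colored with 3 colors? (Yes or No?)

1, 2, 3, 4 are pairwise adjacent (a clique of size 4), so at least 4 colors are needed.
So 3 colors are not enough.

No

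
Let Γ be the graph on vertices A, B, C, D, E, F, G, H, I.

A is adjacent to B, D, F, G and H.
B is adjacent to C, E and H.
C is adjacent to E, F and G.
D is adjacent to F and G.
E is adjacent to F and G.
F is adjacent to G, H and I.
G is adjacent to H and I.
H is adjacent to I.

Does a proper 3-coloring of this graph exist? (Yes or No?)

A, F, G, H form a clique, so at least 4 colors are needed.
So 3 colors are not enough.

No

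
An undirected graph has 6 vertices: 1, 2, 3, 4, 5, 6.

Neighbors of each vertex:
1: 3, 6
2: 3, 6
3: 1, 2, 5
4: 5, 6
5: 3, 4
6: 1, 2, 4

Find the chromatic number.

3

The cycle 2-3-5-4-6-2 has odd length 5, so it cannot be 2-colored; at least 3 colors are needed.
A valid assignment using 3 colors: 1=blue, 2=blue, 3=red, 4=green, 5=blue, 6=red. No two adjacent vertices share a color.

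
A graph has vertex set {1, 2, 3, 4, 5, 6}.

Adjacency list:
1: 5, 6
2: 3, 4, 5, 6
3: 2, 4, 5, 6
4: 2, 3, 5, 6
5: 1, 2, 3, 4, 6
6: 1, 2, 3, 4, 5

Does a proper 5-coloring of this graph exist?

Yes

The chromatic number is 5. 2, 3, 4, 5, 6 are pairwise adjacent (a clique of size 5), so at least 5 colors are needed.
5 colors suffice: color a → {6}; color b → {5}; color c → {1, 2}; color d → {3}; color e → {4}.
That is already a proper 5-coloring.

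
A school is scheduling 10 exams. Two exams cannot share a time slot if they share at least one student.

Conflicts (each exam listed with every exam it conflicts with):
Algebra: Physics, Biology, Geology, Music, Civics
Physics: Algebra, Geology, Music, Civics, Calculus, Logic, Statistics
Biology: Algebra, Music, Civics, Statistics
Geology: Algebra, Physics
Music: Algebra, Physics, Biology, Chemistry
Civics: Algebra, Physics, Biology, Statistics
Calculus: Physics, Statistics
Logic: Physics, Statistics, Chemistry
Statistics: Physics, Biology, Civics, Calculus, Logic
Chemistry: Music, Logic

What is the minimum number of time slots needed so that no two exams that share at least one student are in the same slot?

3

Biology, Civics, Statistics pairwise conflict, so at least 3 time slots are needed.
A valid assignment using 3 time slots: Algebra=2, Physics=1, Biology=1, Geology=3, Music=3, Civics=3, Calculus=3, Logic=3, Statistics=2, Chemistry=1. Each listed conflict is separated.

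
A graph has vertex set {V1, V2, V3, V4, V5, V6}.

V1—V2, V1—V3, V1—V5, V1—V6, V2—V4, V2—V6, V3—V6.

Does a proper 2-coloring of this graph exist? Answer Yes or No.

V1, V3, V6 form a triangle, so at least 3 colors are needed.
So 2 colors are not enough.

No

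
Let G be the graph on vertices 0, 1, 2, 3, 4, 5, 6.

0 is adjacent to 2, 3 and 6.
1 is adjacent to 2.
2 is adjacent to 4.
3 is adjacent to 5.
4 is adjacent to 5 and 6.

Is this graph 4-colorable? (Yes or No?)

Yes

The chromatic number is 3. The cycle 5-4-6-0-3-5 has odd length 5, so it cannot be 2-colored; at least 3 colors are needed.
One proper 3-coloring: 0=a, 1=a, 2=b, 3=c, 4=a, 5=b, 6=b.
Since 4 ≥ 3, a proper 4-coloring certainly exists.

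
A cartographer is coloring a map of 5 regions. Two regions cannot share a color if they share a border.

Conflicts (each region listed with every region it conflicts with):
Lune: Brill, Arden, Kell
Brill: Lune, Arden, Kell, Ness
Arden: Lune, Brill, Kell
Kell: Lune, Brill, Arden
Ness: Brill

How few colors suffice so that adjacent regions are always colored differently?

Lune, Brill, Arden, Kell are mutually in conflict, so at least 4 colors are needed.
4 colors suffice: color 1 → {Brill}; color 2 → {Lune, Ness}; color 3 → {Arden}; color 4 → {Kell}. Each listed conflict is separated.

4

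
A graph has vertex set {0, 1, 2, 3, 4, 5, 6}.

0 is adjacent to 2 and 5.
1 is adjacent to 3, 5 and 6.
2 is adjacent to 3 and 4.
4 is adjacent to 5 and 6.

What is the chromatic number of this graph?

The cycle 5-4-2-3-1-5 has odd length 5, so it cannot be 2-colored; at least 3 colors are needed.
3 colors suffice: color red → {1, 2}; color blue → {0, 3, 4}; color green → {5, 6}. No two adjacent vertices share a color.

3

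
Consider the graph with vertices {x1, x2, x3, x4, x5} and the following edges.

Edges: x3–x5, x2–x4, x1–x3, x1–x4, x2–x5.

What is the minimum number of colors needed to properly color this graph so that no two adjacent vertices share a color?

3

The cycle x4-x1-x3-x5-x2-x4 has odd length 5, so it cannot be 2-colored; at least 3 colors are needed.
A valid assignment using 3 colors: x1=2, x2=1, x3=1, x4=3, x5=2. No two adjacent vertices share a color.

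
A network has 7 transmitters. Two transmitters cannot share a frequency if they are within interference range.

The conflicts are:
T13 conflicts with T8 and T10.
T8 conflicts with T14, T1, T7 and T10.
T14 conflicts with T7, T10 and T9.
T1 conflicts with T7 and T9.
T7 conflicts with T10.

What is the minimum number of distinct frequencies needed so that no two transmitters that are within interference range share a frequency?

4

T8, T14, T7, T10 pairwise conflict, so at least 4 frequencies are needed.
Using 4 frequencies: T13=2, T8=1, T14=2, T1=2, T7=3, T10=4, T9=1. Each listed conflict is separated.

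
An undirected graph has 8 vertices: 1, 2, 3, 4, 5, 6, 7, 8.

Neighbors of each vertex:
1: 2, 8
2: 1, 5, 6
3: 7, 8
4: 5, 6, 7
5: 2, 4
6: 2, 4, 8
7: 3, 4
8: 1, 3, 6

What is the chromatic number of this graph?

3

The cycle 7-3-8-6-4-7 has odd length 5, so it cannot be 2-colored; at least 3 colors are needed.
3 colors suffice: color red → {2, 4, 8}; color blue → {1, 5, 6, 7}; color green → {3}. Every edge joins two different colors.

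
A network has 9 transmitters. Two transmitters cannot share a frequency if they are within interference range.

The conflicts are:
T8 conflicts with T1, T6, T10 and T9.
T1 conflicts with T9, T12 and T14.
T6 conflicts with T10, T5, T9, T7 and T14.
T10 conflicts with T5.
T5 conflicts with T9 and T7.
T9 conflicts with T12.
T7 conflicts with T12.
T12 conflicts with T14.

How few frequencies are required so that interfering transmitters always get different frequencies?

T6, T5, T7 all conflict with each other, so at least 3 frequencies are needed.
A valid assignment using 3 frequencies: T8=3, T1=1, T6=1, T10=2, T5=3, T9=2, T7=2, T12=3, T14=2. No two conflicting transmitters share a frequency.

3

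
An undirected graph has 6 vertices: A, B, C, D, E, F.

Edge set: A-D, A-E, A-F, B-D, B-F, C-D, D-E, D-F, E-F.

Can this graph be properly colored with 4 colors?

The chromatic number is 4. A, D, E, F form a clique, so at least 4 colors are needed.
4 colors suffice: A=3, B=3, C=2, D=1, E=4, F=2.
That is already a proper 4-coloring.

Yes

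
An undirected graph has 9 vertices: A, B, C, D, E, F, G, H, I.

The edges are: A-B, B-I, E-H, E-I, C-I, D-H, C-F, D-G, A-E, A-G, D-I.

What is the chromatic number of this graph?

The cycle A-E-H-D-G-A has odd length 5, so it cannot be 2-colored; at least 3 colors are needed.
3 colors suffice: color 1 → {A, F, H, I}; color 2 → {B, C, D, E}; color 3 → {G}. Every edge joins two different colors.

3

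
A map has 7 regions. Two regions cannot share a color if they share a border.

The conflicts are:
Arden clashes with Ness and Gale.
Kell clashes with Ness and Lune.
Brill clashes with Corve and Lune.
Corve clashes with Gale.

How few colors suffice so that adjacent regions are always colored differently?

The cycle Gale-Arden-Ness-Kell-Lune-Brill-Corve-Gale has odd length 7, so it cannot be 2-colored; at least 3 colors are needed.
3 colors suffice: Arden=3, Kell=1, Ness=2, Brill=1, Corve=2, Lune=2, Gale=1. Each listed conflict is separated.

3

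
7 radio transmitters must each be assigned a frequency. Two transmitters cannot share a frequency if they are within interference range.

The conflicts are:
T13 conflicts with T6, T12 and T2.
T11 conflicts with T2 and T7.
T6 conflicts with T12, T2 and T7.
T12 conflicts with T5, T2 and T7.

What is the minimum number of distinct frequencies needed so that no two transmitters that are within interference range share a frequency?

T13, T6, T12, T2 are mutually in conflict, so at least 4 frequencies are needed.
Using 4 frequencies: T13=4, T11=1, T6=2, T12=1, T5=2, T2=3, T7=3. Every pair that conflicts lands in different frequencies.

4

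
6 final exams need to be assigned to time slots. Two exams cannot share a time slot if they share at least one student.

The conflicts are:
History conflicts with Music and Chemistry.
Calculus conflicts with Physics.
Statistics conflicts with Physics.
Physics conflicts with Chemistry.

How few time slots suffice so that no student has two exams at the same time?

2

Physics and Chemistry conflict, so at least 2 time slots are needed.
2 time slots suffice: time slot 1 → {History, Physics}; time slot 2 → {Music, Calculus, Statistics, Chemistry}. Every pair that conflicts lands in different time slots.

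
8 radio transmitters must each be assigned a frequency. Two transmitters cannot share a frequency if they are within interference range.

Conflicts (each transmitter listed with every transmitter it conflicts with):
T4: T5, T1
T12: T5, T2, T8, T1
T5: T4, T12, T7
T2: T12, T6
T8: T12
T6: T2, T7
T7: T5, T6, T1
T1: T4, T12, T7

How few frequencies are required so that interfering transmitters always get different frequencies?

The cycle T2-T6-T7-T1-T12-T2 has odd length 5, so it cannot be 2-colored; at least 3 frequencies are needed.
3 frequencies suffice: frequency 1 → {T4, T12, T7}; frequency 2 → {T5, T8, T6, T1}; frequency 3 → {T2}. Every pair that conflicts lands in different frequencies.

3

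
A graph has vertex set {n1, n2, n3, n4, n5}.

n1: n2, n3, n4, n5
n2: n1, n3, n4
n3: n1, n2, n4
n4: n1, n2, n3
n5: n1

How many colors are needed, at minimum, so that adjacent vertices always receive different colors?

4

n1, n2, n3, n4 are mutually adjacent (a clique of size 4), so at least 4 colors are needed.
4 colors suffice: color R → {n1}; color B → {n2, n5}; color G → {n3}; color Y → {n4}. Each edge has distinct colors on its endpoints.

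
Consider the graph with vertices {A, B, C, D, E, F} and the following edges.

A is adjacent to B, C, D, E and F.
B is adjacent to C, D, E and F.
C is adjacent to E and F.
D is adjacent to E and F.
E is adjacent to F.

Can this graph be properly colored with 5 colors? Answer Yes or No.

Yes

The chromatic number is 5. A, B, C, E, F form a clique, so at least 5 colors are needed.
A valid assignment using 5 colors: A=1, B=4, C=5, D=5, E=3, F=2.
That is already a proper 5-coloring.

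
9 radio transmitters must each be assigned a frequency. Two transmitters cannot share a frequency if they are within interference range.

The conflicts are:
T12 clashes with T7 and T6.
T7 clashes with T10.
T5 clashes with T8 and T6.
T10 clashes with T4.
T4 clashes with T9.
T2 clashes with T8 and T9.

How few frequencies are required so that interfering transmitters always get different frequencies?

3

The cycle T9-T4-T10-T7-T12-T6-T5-T8-T2-T9 has odd length 9, so it cannot be 2-colored; at least 3 frequencies are needed.
3 frequencies suffice: T12=1, T7=2, T5=1, T10=1, T4=3, T2=1, T8=2, T6=2, T9=2. Every pair that conflicts lands in different frequencies.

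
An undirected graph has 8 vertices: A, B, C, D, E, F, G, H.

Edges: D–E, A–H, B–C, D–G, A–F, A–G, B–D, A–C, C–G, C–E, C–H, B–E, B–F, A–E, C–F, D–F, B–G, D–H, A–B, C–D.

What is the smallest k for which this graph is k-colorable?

B, C, D, G are mutually adjacent (a clique of size 4), so at least 4 colors are needed.
4 colors suffice: color 1 → {C}; color 2 → {A, D}; color 3 → {B, H}; color 4 → {E, F, G}. Every edge joins two different colors.

4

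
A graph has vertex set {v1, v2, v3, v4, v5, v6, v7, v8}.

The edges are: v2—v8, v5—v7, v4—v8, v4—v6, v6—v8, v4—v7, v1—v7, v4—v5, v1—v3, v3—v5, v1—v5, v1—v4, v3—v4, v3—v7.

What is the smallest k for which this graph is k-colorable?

v1, v3, v4, v5, v7 are pairwise adjacent (a clique of size 5), so at least 5 colors are needed.
One proper 5-coloring: v1=B, v2=R, v3=Y, v4=R, v5=P, v6=G, v7=G, v8=B. Every edge joins two different colors.

5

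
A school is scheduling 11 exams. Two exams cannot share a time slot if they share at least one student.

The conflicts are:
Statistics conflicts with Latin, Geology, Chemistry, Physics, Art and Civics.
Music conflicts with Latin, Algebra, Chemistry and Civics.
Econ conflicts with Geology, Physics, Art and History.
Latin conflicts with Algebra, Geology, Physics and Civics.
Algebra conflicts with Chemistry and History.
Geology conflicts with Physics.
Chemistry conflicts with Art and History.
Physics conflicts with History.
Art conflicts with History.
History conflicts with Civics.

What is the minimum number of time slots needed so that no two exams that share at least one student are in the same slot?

4

Statistics, Latin, Geology, Physics are mutually in conflict, so at least 4 time slots are needed.
4 time slots suffice: time slot 1 → {Latin, History}; time slot 2 → {Statistics, Econ, Algebra}; time slot 3 → {Chemistry, Physics, Civics}; time slot 4 → {Music, Geology, Art}. Each listed conflict is separated.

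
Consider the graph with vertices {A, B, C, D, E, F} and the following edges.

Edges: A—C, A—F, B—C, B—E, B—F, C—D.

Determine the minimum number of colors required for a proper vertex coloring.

C and D are adjacent, so at least 2 colors are needed.
One proper 2-coloring: A=1, B=1, C=2, D=1, E=2, F=2. Every edge joins two different colors.

2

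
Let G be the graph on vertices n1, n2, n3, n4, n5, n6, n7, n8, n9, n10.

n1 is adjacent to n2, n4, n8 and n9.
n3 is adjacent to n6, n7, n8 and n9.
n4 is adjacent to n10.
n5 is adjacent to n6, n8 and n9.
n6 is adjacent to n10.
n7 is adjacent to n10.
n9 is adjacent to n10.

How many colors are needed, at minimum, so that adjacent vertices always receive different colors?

2

n5 and n9 are adjacent, so at least 2 colors are needed.
2 colors suffice: color 1 → {n2, n4, n6, n7, n8, n9}; color 2 → {n1, n3, n5, n10}. Each edge has distinct colors on its endpoints.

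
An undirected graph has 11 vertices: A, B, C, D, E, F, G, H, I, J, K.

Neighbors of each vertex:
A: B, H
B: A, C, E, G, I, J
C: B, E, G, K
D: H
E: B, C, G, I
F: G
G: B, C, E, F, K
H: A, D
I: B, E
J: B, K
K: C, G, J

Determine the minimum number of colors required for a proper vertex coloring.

B, C, E, G are mutually adjacent (a clique of size 4), so at least 4 colors are needed.
4 colors suffice: A=2, B=1, C=3, D=2, E=4, F=1, G=2, H=1, I=2, J=2, K=1. Every edge joins two different colors.

4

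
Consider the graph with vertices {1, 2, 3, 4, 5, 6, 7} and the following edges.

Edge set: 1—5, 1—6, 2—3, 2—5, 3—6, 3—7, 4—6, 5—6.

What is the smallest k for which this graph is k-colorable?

3

1, 5, 6 are pairwise adjacent, so at least 3 colors are needed.
A valid assignment using 3 colors: 1=c, 2=a, 3=b, 4=b, 5=b, 6=a, 7=a. Every edge joins two different colors.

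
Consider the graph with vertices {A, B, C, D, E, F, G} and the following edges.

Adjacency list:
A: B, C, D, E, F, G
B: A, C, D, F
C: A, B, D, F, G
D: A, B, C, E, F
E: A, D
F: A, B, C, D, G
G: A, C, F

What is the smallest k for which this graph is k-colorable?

A, B, C, D, F are pairwise adjacent (a clique of size 5), so at least 5 colors are needed.
A valid assignment using 5 colors: A=red, B=purple, C=yellow, D=green, E=blue, F=blue, G=green. No two adjacent vertices share a color.

5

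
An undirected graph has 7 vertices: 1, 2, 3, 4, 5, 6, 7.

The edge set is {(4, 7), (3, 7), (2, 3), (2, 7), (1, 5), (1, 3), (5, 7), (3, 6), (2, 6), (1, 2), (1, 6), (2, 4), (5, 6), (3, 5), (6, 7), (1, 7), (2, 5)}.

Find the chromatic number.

1, 2, 3, 5, 6, 7 are pairwise adjacent (a clique of size 6), so at least 6 colors are needed.
6 colors suffice: 1=d, 2=a, 3=e, 4=c, 5=f, 6=c, 7=b. Every edge joins two different colors.

6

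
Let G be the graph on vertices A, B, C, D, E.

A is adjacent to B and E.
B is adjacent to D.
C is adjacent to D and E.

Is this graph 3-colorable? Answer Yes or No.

Yes

The chromatic number is 3. The cycle C-D-B-A-E-C has odd length 5, so it cannot be 2-colored; at least 3 colors are needed.
One proper 3-coloring: A=green, B=red, C=red, D=blue, E=blue.
That is already a proper 3-coloring.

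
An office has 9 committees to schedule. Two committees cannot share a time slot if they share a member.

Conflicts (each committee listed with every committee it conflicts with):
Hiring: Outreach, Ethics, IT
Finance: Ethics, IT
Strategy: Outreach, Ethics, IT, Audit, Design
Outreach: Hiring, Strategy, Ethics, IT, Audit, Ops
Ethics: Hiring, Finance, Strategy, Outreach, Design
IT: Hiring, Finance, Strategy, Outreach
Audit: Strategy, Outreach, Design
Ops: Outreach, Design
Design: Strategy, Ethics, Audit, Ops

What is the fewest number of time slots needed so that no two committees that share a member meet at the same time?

Hiring, Outreach, Ethics all conflict with each other, so at least 3 time slots are needed.
Using 3 time slots: Hiring=3, Finance=1, Strategy=3, Outreach=1, Ethics=2, IT=2, Audit=2, Ops=2, Design=1. Every pair that conflicts lands in different time slots.

3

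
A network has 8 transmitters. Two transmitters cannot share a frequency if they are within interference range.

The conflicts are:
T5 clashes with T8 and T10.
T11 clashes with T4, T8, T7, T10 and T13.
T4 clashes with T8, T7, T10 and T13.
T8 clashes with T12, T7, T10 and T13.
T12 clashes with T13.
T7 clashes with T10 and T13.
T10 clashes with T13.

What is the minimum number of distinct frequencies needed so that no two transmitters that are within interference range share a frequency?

T11, T4, T8, T7, T10, T13 are mutually in conflict, so at least 6 frequencies are needed.
6 frequencies suffice: frequency 1 → {T8}; frequency 2 → {T12, T10}; frequency 3 → {T5, T13}; frequency 4 → {T7}; frequency 5 → {T4}; frequency 6 → {T11}. Each listed conflict is separated.

6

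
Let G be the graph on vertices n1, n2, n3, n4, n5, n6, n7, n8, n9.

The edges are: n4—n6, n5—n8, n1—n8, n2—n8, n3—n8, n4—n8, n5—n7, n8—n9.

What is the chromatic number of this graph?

n5 and n7 are adjacent, so at least 2 colors are needed.
2 colors suffice: color 1 → {n6, n7, n8}; color 2 → {n1, n2, n3, n4, n5, n9}. No two adjacent vertices share a color.

2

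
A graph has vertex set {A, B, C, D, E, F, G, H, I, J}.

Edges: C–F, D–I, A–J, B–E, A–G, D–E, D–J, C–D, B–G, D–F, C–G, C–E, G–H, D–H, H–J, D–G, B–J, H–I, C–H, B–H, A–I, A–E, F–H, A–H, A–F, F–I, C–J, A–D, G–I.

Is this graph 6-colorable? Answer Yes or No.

Yes

The chromatic number is 5. A, D, F, H, I are mutually adjacent (a clique of size 5), so at least 5 colors are needed.
5 colors suffice: color 1 → {E, H}; color 2 → {B, D}; color 3 → {A, C}; color 4 → {F, G, J}; color 5 → {I}.
Since 6 ≥ 5, a proper 6-coloring certainly exists.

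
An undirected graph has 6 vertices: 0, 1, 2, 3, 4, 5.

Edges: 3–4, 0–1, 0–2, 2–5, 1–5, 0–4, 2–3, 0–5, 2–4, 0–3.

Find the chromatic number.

4

0, 2, 3, 4 are mutually adjacent (a clique of size 4), so at least 4 colors are needed.
4 colors suffice: color red → {0}; color blue → {1, 2}; color green → {4, 5}; color yellow → {3}. No two adjacent vertices share a color.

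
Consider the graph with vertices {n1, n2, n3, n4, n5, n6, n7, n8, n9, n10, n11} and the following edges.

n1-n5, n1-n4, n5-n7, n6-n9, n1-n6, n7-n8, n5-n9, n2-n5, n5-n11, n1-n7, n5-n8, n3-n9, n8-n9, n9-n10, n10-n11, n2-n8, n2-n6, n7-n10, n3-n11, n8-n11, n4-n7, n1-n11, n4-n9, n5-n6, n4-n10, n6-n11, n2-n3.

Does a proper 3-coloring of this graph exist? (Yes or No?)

n1, n5, n6, n11 are pairwise adjacent (a clique of size 4), so at least 4 colors are needed.
So 3 colors are not enough.

No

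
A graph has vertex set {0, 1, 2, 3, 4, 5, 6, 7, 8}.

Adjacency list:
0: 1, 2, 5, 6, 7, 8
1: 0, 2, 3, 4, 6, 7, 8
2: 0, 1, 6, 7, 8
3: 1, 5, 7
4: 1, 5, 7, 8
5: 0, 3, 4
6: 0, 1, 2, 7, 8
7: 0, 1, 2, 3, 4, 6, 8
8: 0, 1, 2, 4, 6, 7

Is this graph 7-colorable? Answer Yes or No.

Yes

The chromatic number is 6. 0, 1, 2, 6, 7, 8 form a clique, so at least 6 colors are needed.
One proper 6-coloring: 0=yellow, 1=blue, 2=purple, 3=green, 4=yellow, 5=red, 6=orange, 7=red, 8=green.
Since 7 ≥ 6, a proper 7-coloring certainly exists.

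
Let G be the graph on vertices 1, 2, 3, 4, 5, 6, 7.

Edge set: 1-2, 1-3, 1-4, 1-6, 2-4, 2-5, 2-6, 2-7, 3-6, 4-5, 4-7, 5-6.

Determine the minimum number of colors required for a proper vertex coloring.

2, 4, 7 form a triangle, so at least 3 colors are needed.
3 colors suffice: 1=c, 2=a, 3=a, 4=b, 5=c, 6=b, 7=c. Every edge joins two different colors.

3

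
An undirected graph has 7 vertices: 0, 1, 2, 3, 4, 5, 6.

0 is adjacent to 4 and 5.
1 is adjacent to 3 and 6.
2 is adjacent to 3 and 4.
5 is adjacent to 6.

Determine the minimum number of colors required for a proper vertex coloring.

3

The cycle 3-1-6-5-0-4-2-3 has odd length 7, so it cannot be 2-colored; at least 3 colors are needed.
3 colors suffice: color red → {3, 4, 5}; color blue → {0, 1, 2}; color green → {6}. No two adjacent vertices share a color.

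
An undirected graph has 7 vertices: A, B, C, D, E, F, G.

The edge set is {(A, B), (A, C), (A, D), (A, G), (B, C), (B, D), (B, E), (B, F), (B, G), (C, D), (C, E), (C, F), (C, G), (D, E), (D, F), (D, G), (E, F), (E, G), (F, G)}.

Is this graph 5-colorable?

B, C, D, E, F, G are pairwise adjacent (a clique of size 6), so at least 6 colors are needed.
So 5 colors are not enough.

No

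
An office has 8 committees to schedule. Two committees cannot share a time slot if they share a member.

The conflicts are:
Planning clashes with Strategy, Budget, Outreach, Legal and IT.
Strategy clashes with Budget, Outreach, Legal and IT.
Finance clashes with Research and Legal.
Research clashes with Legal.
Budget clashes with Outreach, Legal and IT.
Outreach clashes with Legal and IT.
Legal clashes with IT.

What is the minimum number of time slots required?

Planning, Strategy, Budget, Outreach, Legal, IT all conflict with each other, so at least 6 time slots are needed.
6 time slots suffice: time slot 1 → {Legal}; time slot 2 → {Planning, Research}; time slot 3 → {Finance, Budget}; time slot 4 → {IT}; time slot 5 → {Outreach}; time slot 6 → {Strategy}. No two conflicting committees share a time slot.

6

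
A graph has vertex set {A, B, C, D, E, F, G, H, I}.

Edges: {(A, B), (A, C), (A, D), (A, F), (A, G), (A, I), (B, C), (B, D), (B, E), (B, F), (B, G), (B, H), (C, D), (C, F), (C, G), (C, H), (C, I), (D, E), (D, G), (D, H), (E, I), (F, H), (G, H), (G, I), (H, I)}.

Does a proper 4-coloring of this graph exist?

B, C, D, G, H form a clique, so at least 5 colors are needed.
So 4 colors are not enough.

No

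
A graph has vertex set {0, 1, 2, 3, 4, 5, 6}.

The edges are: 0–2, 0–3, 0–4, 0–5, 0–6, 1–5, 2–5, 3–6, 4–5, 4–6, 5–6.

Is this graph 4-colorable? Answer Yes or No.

Yes

The chromatic number is 4. 0, 4, 5, 6 form a clique, so at least 4 colors are needed.
A valid assignment using 4 colors: 0=b, 1=b, 2=c, 3=a, 4=d, 5=a, 6=c.
That is already a proper 4-coloring.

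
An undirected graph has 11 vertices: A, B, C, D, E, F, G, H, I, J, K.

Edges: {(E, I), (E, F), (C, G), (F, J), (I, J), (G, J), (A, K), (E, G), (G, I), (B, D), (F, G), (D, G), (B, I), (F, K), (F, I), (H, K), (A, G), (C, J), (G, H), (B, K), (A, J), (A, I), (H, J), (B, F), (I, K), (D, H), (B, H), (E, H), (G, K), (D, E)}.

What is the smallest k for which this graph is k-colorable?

4

D, E, G, H are pairwise adjacent (a clique of size 4), so at least 4 colors are needed.
4 colors suffice: A=yellow, B=red, C=blue, D=yellow, E=green, F=yellow, G=red, H=blue, I=blue, J=green, K=green. Each edge has distinct colors on its endpoints.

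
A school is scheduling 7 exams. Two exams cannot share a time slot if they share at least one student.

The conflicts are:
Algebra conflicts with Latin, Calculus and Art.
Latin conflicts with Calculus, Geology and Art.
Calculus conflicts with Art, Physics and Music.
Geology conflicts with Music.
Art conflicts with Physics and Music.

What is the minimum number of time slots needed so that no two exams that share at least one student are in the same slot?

4

Algebra, Latin, Calculus, Art pairwise conflict, so at least 4 time slots are needed.
4 time slots suffice: time slot 1 → {Calculus, Geology}; time slot 2 → {Art}; time slot 3 → {Latin, Physics, Music}; time slot 4 → {Algebra}. No two conflicting exams share a time slot.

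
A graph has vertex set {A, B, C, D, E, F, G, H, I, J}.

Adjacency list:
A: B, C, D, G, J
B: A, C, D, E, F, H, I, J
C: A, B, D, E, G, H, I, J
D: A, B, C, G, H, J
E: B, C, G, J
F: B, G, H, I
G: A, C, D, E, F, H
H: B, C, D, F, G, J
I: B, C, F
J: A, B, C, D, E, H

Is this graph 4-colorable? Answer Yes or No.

B, C, D, H, J are mutually adjacent (a clique of size 5), so at least 5 colors are needed.
So 4 colors are not enough.

No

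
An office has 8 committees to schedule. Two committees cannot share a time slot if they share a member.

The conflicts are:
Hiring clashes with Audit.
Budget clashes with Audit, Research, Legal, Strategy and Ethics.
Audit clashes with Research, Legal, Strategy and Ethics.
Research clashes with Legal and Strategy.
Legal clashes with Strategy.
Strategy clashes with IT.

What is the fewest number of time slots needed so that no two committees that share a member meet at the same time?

5

Budget, Audit, Research, Legal, Strategy all conflict with each other, so at least 5 time slots are needed.
A valid assignment using 5 time slots: Hiring=2, Budget=2, Audit=1, Research=4, Legal=5, Strategy=3, Ethics=3, IT=1. Each listed conflict is separated.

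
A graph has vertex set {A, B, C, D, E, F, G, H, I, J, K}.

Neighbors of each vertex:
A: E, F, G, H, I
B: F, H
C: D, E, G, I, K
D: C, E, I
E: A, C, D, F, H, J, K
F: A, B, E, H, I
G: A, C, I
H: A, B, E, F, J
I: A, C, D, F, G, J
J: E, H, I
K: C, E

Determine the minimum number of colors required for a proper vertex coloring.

4

A, E, F, H are mutually adjacent (a clique of size 4), so at least 4 colors are needed.
4 colors suffice: color 1 → {B, E, I}; color 2 → {C, H}; color 3 → {D, F, G, J, K}; color 4 → {A}. Every edge joins two different colors.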